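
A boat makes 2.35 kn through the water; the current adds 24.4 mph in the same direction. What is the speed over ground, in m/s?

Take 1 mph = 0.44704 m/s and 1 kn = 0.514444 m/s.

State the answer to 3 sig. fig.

12.1 m/s

2.35 kn × 0.514444 = 1.20894 m/s
24.4 mph × 0.44704 = 10.9078 m/s
Sum: 1.20894 + 10.9078 = 12.1167 m/s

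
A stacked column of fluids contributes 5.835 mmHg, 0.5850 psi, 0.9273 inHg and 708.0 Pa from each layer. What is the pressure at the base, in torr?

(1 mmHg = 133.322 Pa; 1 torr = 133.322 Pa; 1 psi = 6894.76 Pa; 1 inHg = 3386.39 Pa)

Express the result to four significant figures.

64.95 torr

5.835 mmHg × 133.322 = 777.934 Pa
0.5850 psi × 6894.76 = 4033.43 Pa
0.9273 inHg × 3386.39 = 3140.2 Pa
708.0 Pa (already Pa)
Total: 777.934 + 4033.43 + 3140.2 + 708 = 8659.56 Pa
In torr: 8659.56 / 133.322 = 64.9522 torr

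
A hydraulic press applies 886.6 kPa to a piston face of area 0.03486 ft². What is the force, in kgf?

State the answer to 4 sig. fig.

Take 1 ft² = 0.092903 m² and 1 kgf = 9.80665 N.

292.8 kgf

886.6 kPa × 1000 → 886600 Pa
0.03486 ft² × 0.092903 → 0.0032386 m²
F = P × A = 886600 Pa × 0.0032386 m² = 2871.34 N
2871.34 N ÷ (9.80665 N/kgf) = 292.795 kgf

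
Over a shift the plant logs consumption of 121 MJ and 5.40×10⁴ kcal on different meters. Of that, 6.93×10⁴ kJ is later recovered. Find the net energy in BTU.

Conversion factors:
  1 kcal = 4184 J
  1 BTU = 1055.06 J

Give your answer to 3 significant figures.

121 MJ × 1000000 = 1.21×10⁸ J
5.40×10⁴ kcal × 4184 = 2.25936×10⁸ J
6.93×10⁴ kJ × 1000 = 6.93×10⁷ J
Result: 1.21×10⁸ + 2.25936×10⁸ − 6.93×10⁷ = 2.77636×10⁸ J
In BTU: 2.77636×10⁸ / 1055.06 = 263147 BTU

2.63×10⁵ BTU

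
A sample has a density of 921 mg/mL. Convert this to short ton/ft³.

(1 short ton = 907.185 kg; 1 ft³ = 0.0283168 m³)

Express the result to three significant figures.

0.0287 short ton/ft³

921 mg/mL × 10⁻⁶ kg/mg ÷ 10⁻⁶ m³/mL = 921 kg/m³
921 kg/m³ ÷ 907.185 kg/short ton × 0.0283168 m³/ft³ = 0.028748 short ton/ft³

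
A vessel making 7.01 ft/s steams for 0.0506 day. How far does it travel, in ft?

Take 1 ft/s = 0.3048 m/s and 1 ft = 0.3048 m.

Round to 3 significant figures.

7.01 ft/s × 0.3048 → 2.13665 m/s
0.0506 day × 86400 → 4371.84 s
d = v × t = 2.13665 m/s × 4371.84 s = 9341.09 m
9341.09 m ÷ (0.3048 m/ft) = 30646.6 ft

3.06×10⁴ ft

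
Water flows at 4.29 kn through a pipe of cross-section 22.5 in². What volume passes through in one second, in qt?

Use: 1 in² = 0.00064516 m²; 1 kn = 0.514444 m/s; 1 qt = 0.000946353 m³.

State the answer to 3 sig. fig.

4.29 kn × 0.514444 = 2.20696 m/s
22.5 in² × 0.00064516 = 0.0145161 m²
V = v × A × t = 2.20696 m/s × 0.0145161 m² × 1 s = 0.0320365 m³
0.0320365 m³ ÷ (0.000946353 m³/qt) = 33.8526 qt

33.9 qt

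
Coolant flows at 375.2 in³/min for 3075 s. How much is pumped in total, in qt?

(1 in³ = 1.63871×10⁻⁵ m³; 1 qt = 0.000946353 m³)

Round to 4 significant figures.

333.0 qt

375.2 in³/min → 1.02474×10⁻⁴ m³/s
V = Q × t = 1.02474×10⁻⁴ × 3075 = 0.315108 m³
In qt: 0.315108 / 0.000946353 = 332.971 qt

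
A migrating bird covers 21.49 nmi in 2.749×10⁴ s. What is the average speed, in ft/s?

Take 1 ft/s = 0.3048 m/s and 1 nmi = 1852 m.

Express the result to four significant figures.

21.49 nmi × 1852 = 39799.5 m
v = d / t = 39799.5 m / 27490 s = 1.44778 m/s
1.44778 m/s ÷ (0.3048 m/s/ft/s) = 4.74993 ft/s

4.750 ft/s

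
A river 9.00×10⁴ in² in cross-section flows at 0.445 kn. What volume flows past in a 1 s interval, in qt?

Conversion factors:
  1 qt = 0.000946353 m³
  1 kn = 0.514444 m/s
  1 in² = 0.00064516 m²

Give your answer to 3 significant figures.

1.40×10⁴ qt

0.445 kn × 0.514444 → 0.228928 m/s
9.00×10⁴ in² × 0.00064516 → 58.0644 m²
V = v × A × t = 0.228928 m/s × 58.0644 m² × 1 s = 13.2926 m³
13.2926 m³ ÷ (0.000946353 m³/qt) = 14046.1 qt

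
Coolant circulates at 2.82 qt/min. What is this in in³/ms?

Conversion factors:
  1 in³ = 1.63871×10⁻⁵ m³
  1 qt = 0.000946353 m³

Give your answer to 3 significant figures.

2.82 qt/min × 0.000946353 m³/qt ÷ 60 s/min = 4.44786×10⁻⁵ m³/s
4.44786×10⁻⁵ m³/s ÷ 1.63871×10⁻⁵ m³/in³ × 0.001 s/ms = 0.00271424 in³/ms

0.00271 in³/ms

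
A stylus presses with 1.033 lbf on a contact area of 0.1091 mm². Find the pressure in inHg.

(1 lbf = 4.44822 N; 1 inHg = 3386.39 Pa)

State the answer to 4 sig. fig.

1.244×10⁴ inHg

1.033 lbf × 4.44822 → 4.59501 N
0.1091 mm² × 10⁻⁶ → 1.091×10⁻⁷ m²
P = F / A = 4.59501 N / 1.091×10⁻⁷ m² = 4.21174×10⁷ Pa
4.21174×10⁷ Pa ÷ (3386.39 Pa/inHg) = 12437.3 inHg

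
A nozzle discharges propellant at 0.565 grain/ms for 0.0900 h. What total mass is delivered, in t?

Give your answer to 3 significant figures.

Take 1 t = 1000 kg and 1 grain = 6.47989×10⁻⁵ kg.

0.565 grain/ms → 0.0366114 kg/s
0.0900 h → 324 s
m = ṁ × t = 0.0366114 × 324 = 11.8621 kg
In t: 11.8621 / 1000 = 0.0118621 t

0.0119 t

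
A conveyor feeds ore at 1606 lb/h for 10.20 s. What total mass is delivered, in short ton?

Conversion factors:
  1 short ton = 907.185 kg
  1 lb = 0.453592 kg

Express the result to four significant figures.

1606 lb/h → 0.202352 kg/s
m = ṁ × t = 0.202352 × 10.2 = 2.06399 kg
In short ton: 2.06399 / 907.185 = 0.00227516 short ton

0.002275 short ton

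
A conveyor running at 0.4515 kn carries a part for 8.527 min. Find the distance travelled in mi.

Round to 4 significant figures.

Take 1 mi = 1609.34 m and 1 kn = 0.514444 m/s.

0.07384 mi

0.4515 kn × 0.514444 → 0.232271 m/s
8.527 min × 60 → 511.62 s
d = v × t = 0.232271 m/s × 511.62 s = 118.834 m
118.834 m ÷ (1609.34 m/mi) = 0.0738402 mi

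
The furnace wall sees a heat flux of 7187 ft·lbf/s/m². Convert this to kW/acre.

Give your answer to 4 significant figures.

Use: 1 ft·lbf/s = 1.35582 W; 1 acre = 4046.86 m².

3.943×10⁴ kW/acre

7187 ft·lbf/s/m² × 1.35582 W/ft·lbf/s = 9744.28 W/m²
9744.28 W/m² ÷ 1000 W/kW × 4046.86 m²/acre = 39433.7 kW/acre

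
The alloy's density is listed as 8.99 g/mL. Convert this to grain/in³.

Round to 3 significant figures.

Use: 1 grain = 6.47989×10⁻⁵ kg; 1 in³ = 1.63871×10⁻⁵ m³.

8.99 g/mL × 0.001 kg/g ÷ 10⁻⁶ m³/mL = 8990 kg/m³
8990 kg/m³ ÷ 6.47989×10⁻⁵ kg/grain × 1.63871×10⁻⁵ m³/in³ = 2273.5 grain/in³

2270 grain/in³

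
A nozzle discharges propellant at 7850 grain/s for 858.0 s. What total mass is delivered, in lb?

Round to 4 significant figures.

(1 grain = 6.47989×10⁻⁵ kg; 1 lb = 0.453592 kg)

962.2 lb

7850 grain/s → 0.508671 kg/s
m = ṁ × t = 0.508671 × 858 = 436.44 kg
In lb: 436.44 / 0.453592 = 962.186 lb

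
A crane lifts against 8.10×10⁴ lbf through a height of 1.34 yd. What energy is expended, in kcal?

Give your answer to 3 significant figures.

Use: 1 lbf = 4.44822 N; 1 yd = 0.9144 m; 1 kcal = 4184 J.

106 kcal

8.10×10⁴ lbf × 4.44822 → 360306 N
1.34 yd × 0.9144 → 1.2253 m
W = F × d = 360306 N × 1.2253 m = 441483 J
441483 J ÷ (4184 J/kcal) = 105.517 kcal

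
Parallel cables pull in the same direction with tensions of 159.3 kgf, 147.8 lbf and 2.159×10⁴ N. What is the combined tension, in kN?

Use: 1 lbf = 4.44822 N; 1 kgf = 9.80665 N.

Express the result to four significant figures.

159.3 kgf × 9.80665 = 1562.2 N
147.8 lbf × 4.44822 = 657.447 N
2.159×10⁴ N (already N)
Sum: 1562.2 + 657.447 + 21590 = 23809.6 N
In kN: 23809.6 / 1000 = 23.8096 kN

23.81 kN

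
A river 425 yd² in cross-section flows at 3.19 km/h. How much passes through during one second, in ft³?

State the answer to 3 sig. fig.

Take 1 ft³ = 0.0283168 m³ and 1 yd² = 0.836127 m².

3.19 km/h × (1/3.6) → 0.886111 m/s
425 yd² × 0.836127 → 355.354 m²
V = v × A × t = 0.886111 m/s × 355.354 m² × 1 s = 314.883 m³
314.883 m³ ÷ (0.0283168 m³/ft³) = 11120 ft³

1.11×10⁴ ft³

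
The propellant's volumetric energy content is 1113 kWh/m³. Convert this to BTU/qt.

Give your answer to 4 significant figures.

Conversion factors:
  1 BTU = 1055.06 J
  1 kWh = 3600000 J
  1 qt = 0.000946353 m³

3594 BTU/qt

1113 kWh/m³ × 3600000 J/kWh = 4.0068×10⁹ J/m³
4.0068×10⁹ J/m³ ÷ 1055.06 J/BTU × 0.000946353 m³/qt = 3593.96 BTU/qt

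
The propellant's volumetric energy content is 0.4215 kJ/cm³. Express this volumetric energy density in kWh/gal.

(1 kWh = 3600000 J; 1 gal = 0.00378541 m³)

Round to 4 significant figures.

0.4432 kWh/gal

0.4215 kJ/cm³ × 1000 J/kJ ÷ 10⁻⁶ m³/cm³ = 4.215×10⁸ J/m³
4.215×10⁸ J/m³ ÷ 3600000 J/kWh × 0.00378541 m³/gal = 0.443208 kWh/gal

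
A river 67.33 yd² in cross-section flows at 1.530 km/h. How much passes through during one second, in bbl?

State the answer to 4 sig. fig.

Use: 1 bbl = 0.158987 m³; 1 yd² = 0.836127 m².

150.5 bbl

1.530 km/h × (1/3.6) = 0.425 m/s
67.33 yd² × 0.836127 = 56.2964 m²
V = v × A × t = 0.425 m/s × 56.2964 m² × 1 s = 23.926 m³
23.926 m³ ÷ (0.158987 m³/bbl) = 150.49 bbl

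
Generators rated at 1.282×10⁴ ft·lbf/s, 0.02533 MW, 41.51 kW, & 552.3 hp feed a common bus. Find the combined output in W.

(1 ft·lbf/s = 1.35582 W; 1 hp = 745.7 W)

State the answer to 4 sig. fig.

1.282×10⁴ ft·lbf/s × 1.35582 = 17381.6 W
0.02533 MW × 1000000 = 25330 W
41.51 kW × 1000 = 41510 W
552.3 hp × 745.7 = 411850 W
Total: 17381.6 + 25330 + 41510 + 411850 = 496072 W

4.961×10⁵ W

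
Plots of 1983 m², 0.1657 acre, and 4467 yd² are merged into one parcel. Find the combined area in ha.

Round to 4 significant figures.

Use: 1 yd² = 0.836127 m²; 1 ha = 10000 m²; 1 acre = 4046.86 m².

0.6389 ha

1983 m² (already m²)
0.1657 acre × 4046.86 → 670.565 m²
4467 yd² × 0.836127 → 3734.98 m²
Combined: 1983 + 670.565 + 3734.98 = 6388.54 m²
In ha: 6388.54 / 10000 = 0.638854 ha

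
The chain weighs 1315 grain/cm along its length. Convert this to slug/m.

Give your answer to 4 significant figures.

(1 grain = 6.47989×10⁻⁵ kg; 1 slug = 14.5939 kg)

1315 grain/cm × 6.47989×10⁻⁵ kg/grain ÷ 0.01 m/cm = 8.52106 kg/m
8.52106 kg/m ÷ 14.5939 kg/slug = 0.583878 slug/m

0.5839 slug/m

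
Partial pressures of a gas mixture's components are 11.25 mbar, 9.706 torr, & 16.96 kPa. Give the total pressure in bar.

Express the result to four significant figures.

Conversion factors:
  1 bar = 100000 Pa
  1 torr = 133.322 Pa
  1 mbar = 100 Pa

11.25 mbar × 100 = 1125 Pa
9.706 torr × 133.322 = 1294.02 Pa
16.96 kPa × 1000 = 16960 Pa
Sum: 1125 + 1294.02 + 16960 = 19379 Pa
In bar: 19379 / 100000 = 0.19379 bar

0.1938 bar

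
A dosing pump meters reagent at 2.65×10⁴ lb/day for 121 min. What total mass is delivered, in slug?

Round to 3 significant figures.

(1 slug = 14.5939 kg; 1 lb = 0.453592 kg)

2.65×10⁴ lb/day → 0.139123 kg/s
121 min → 7260 s
m = ṁ × t = 0.139123 × 7260 = 1010.03 kg
In slug: 1010.03 / 14.5939 = 69.2091 slug

69.2 slug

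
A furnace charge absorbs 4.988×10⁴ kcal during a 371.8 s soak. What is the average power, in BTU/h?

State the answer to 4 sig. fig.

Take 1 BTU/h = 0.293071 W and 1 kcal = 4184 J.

1.915×10⁶ BTU/h

4.988×10⁴ kcal × 4184 → 2.08698×10⁸ J
P = E / t = 2.08698×10⁸ J / 371.8 s = 561318 W
561318 W ÷ (0.293071 W/BTU/h) = 1.9153×10⁶ BTU/h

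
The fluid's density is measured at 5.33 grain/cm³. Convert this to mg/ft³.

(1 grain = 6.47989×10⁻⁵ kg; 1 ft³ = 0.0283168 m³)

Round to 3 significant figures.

5.33 grain/cm³ × 6.47989×10⁻⁵ kg/grain ÷ 10⁻⁶ m³/cm³ = 345.378 kg/m³
345.378 kg/m³ ÷ 10⁻⁶ kg/mg × 0.0283168 m³/ft³ = 9.78×10⁶ mg/ft³

9.78×10⁶ mg/ft³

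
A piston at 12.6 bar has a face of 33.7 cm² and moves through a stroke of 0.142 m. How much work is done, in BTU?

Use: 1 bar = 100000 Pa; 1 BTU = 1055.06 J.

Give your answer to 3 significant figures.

0.571 BTU

12.6 bar → 1.26×10⁶ Pa
33.7 cm² → 0.00337 m²
F = P × A = 1.26×10⁶ × 0.00337 = 4246.2 N
W = F × d = 4246.2 × 0.142 = 602.96 J
In BTU: 602.96 / 1055.06 = 0.571494 BTU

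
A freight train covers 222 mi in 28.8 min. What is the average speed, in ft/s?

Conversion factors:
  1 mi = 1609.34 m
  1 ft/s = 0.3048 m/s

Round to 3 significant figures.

222 mi × 1609.34 = 357273 m
28.8 min × 60 = 1728 s
v = d / t = 357273 m / 1728 s = 206.755 m/s
206.755 m/s ÷ (0.3048 m/s/ft/s) = 678.33 ft/s

678 ft/s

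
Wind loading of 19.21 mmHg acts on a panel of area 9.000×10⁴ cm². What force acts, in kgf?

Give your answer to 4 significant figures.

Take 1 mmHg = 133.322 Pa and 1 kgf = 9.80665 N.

2350 kgf

19.21 mmHg × 133.322 → 2561.12 Pa
9.000×10⁴ cm² × 0.0001 → 9 m²
F = P × A = 2561.12 Pa × 9 m² = 23050.1 N
23050.1 N ÷ (9.80665 N/kgf) = 2350.46 kgf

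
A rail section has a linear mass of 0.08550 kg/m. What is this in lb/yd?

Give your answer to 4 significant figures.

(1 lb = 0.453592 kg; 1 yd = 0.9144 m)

0.1724 lb/yd

0.08550 kg/m is already 0.0855 kg/m
0.0855 kg/m ÷ 0.453592 kg/lb × 0.9144 m/yd = 0.17236 lb/yd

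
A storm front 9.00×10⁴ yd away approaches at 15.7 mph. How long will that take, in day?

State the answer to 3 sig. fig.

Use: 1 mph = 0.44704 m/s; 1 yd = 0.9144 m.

0.136 day

9.00×10⁴ yd × 0.9144 → 82296 m
15.7 mph × 0.44704 → 7.01853 m/s
t = d / v = 82296 m / 7.01853 m/s = 11725.5 s
11725.5 s ÷ (86400 s/day) = 0.135712 day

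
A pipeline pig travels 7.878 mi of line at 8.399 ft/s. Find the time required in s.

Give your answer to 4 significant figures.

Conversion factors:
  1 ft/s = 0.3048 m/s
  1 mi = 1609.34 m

4952 s

7.878 mi × 1609.34 → 12678.4 m
8.399 ft/s × 0.3048 → 2.56002 m/s
t = d / v = 12678.4 m / 2.56002 m/s = 4952.46 s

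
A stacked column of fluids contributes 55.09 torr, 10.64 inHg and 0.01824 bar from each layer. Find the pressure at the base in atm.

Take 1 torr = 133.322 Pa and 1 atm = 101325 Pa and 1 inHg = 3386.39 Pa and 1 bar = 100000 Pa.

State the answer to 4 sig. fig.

0.4461 atm

55.09 torr × 133.322 = 7344.71 Pa
10.64 inHg × 3386.39 = 36031.2 Pa
0.01824 bar × 100000 = 1824 Pa
Total: 7344.71 + 36031.2 + 1824 = 45199.9 Pa
In atm: 45199.9 / 101325 = 0.446088 atm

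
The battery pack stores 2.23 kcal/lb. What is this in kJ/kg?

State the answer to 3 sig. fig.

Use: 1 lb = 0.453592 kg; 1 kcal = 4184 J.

20.6 kJ/kg

2.23 kcal/lb × 4184 J/kcal ÷ 0.453592 kg/lb = 20569.9 J/kg
20569.9 J/kg ÷ 1000 J/kJ = 20.5699 kJ/kg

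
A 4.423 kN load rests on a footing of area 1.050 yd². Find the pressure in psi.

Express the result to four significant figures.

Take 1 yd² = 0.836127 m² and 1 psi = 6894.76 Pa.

4.423 kN × 1000 → 4423 N
1.050 yd² × 0.836127 → 0.877933 m²
P = F / A = 4423 N / 0.877933 m² = 5037.97 Pa
5037.97 Pa ÷ (6894.76 Pa/psi) = 0.730695 psi

0.7307 psi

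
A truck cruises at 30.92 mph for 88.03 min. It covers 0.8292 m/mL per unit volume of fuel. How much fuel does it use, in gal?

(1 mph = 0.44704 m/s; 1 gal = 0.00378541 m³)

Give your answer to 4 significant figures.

23.26 gal

30.92 mph → 13.8225 m/s
88.03 min → 5281.8 s
d = v × t = 13.8225 × 5281.8 = 73007.7 m
0.8292 m/mL → 829200 m/m³
V = d / (distance per unit fuel) = 73007.7 / 829200 = 0.0880459 m³
In gal: 0.0880459 / 0.00378541 = 23.2593 gal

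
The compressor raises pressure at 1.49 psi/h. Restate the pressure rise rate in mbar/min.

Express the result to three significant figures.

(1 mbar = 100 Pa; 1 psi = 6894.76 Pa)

1.71 mbar/min

1.49 psi/h × 6894.76 Pa/psi ÷ 3600 s/h = 2.85366 Pa/s
2.85366 Pa/s ÷ 100 Pa/mbar × 60 s/min = 1.7122 mbar/min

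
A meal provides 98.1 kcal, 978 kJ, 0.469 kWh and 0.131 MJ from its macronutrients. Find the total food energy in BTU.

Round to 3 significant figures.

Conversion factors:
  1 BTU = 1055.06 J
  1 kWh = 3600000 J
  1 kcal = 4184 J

98.1 kcal × 4184 = 410450 J
978 kJ × 1000 = 978000 J
0.469 kWh × 3600000 = 1.6884×10⁶ J
0.131 MJ × 1000000 = 131000 J
Combined: 410450 + 978000 + 1.6884×10⁶ + 131000 = 3.20785×10⁶ J
In BTU: 3.20785×10⁶ / 1055.06 = 3040.44 BTU

3040 BTU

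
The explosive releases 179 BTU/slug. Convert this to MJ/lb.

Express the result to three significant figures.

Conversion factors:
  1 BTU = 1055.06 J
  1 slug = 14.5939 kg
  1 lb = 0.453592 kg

0.00587 MJ/lb

179 BTU/slug × 1055.06 J/BTU ÷ 14.5939 kg/slug = 12940.7 J/kg
12940.7 J/kg ÷ 1000000 J/MJ × 0.453592 kg/lb = 0.0058698 MJ/lb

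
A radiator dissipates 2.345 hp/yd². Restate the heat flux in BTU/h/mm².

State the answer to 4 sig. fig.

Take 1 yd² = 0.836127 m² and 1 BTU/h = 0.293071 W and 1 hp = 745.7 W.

0.007136 BTU/h/mm²

2.345 hp/yd² × 745.7 W/hp ÷ 0.836127 m²/yd² = 2091.39 W/m²
2091.39 W/m² ÷ 0.293071 W/BTU/h × 10⁻⁶ m²/mm² = 0.00713612 BTU/h/mm²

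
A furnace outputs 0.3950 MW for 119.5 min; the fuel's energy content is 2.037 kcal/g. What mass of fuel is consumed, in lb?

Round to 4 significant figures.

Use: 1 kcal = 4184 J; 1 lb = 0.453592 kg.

0.3950 MW → 395000 W
119.5 min → 7170 s
E = P × t = 395000 × 7170 = 2.83215×10⁹ J
2.037 kcal/g → 8.52281×10⁶ J/kg
m = E / e_s = 2.83215×10⁹ / 8.52281×10⁶ = 332.302 kg
In lb: 332.302 / 0.453592 = 732.601 lb

732.6 lb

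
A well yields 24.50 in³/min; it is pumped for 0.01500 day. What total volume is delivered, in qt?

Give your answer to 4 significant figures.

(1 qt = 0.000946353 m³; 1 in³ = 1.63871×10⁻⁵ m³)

24.50 in³/min → 6.6914×10⁻⁶ m³/s
0.01500 day → 1296 s
V = Q × t = 6.6914×10⁻⁶ × 1296 = 0.00867205 m³
In qt: 0.00867205 / 0.000946353 = 9.16365 qt

9.164 qt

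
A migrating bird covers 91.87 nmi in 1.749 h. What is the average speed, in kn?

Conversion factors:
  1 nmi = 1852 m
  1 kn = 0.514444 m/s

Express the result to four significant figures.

91.87 nmi × 1852 = 170143 m
1.749 h × 3600 = 6296.4 s
v = d / t = 170143 m / 6296.4 s = 27.0223 m/s
27.0223 m/s ÷ (0.514444 m/s/kn) = 52.5272 kn

52.53 kn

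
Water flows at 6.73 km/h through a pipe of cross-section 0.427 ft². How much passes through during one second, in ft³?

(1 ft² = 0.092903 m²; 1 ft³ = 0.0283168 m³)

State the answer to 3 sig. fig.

2.62 ft³

6.73 km/h × (1/3.6) = 1.86944 m/s
0.427 ft² × 0.092903 = 0.0396696 m²
V = v × A × t = 1.86944 m/s × 0.0396696 m² × 1 s = 0.0741599 m³
0.0741599 m³ ÷ (0.0283168 m³/ft³) = 2.61894 ft³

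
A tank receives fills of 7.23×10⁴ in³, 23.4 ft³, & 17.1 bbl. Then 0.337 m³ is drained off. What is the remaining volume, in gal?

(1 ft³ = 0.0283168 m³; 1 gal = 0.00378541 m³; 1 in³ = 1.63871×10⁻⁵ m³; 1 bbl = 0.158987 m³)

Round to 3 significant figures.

1120 gal

7.23×10⁴ in³ × 1.63871×10⁻⁵ → 1.18479 m³
23.4 ft³ × 0.0283168 → 0.662613 m³
17.1 bbl × 0.158987 → 2.71868 m³
0.337 m³ (already m³)
Net: 1.18479 + 0.662613 + 2.71868 − 0.337 = 4.22908 m³
In gal: 4.22908 / 0.00378541 = 1117.21 gal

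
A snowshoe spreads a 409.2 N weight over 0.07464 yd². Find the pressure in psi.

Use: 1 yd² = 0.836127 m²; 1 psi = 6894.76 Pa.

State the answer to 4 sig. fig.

0.07464 yd² × 0.836127 = 0.0624085 m²
P = F / A = 409.2 N / 0.0624085 m² = 6556.8 Pa
6556.8 Pa ÷ (6894.76 Pa/psi) = 0.950983 psi

0.9510 psi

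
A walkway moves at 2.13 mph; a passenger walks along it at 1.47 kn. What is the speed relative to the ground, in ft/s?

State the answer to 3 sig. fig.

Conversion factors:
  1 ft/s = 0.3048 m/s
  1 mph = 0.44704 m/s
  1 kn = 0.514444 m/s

5.61 ft/s

2.13 mph × 0.44704 → 0.952195 m/s
1.47 kn × 0.514444 → 0.756233 m/s
Combined: 0.952195 + 0.756233 = 1.70843 m/s
In ft/s: 1.70843 / 0.3048 = 5.60509 ft/s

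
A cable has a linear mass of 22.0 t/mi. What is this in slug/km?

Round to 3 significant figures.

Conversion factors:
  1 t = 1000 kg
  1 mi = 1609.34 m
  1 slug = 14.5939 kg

937 slug/km

22.0 t/mi × 1000 kg/t ÷ 1609.34 m/mi = 13.6702 kg/m
13.6702 kg/m ÷ 14.5939 kg/slug × 1000 m/km = 936.706 slug/km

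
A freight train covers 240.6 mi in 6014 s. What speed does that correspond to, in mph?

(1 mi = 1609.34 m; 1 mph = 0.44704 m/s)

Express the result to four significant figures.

144.0 mph

240.6 mi × 1609.34 = 387207 m
v = d / t = 387207 m / 6014 s = 64.3843 m/s
64.3843 m/s ÷ (0.44704 m/s/mph) = 144.024 mph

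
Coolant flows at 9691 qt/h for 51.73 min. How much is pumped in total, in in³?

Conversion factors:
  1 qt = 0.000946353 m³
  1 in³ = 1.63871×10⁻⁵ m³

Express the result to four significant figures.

9691 qt/h → 0.00254753 m³/s
51.73 min → 3103.8 s
V = Q × t = 0.00254753 × 3103.8 = 7.90702 m³
In in³: 7.90702 / 1.63871×10⁻⁵ = 482515 in³

4.825×10⁵ in³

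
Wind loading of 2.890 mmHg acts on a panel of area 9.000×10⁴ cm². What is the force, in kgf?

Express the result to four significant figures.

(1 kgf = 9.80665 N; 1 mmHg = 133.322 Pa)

353.6 kgf

2.890 mmHg × 133.322 = 385.301 Pa
9.000×10⁴ cm² × 0.0001 = 9 m²
F = P × A = 385.301 Pa × 9 m² = 3467.71 N
3467.71 N ÷ (9.80665 N/kgf) = 353.608 kgf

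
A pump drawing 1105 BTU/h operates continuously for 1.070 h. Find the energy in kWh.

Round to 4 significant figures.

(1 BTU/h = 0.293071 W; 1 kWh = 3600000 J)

0.3465 kWh

1105 BTU/h × 0.293071 → 323.843 W
1.070 h × 3600 → 3852 s
E = P × t = 323.843 W × 3852 s = 1.24744×10⁶ J
1.24744×10⁶ J ÷ (3600000 J/kWh) = 0.346511 kWh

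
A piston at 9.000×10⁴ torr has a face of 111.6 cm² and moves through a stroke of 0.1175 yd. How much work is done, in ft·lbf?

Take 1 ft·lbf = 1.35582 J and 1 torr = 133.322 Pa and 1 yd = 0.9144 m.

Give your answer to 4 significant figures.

9.000×10⁴ torr → 1.1999×10⁷ Pa
111.6 cm² → 0.01116 m²
F = P × A = 1.1999×10⁷ × 0.01116 = 133909 N
0.1175 yd → 0.107442 m
W = F × d = 133909 × 0.107442 = 14387.5 J
In ft·lbf: 14387.5 / 1.35582 = 10611.7 ft·lbf

1.061×10⁴ ft·lbf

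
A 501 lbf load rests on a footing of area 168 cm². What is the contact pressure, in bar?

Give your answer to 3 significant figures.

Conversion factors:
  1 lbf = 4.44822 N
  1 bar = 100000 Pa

501 lbf × 4.44822 = 2228.56 N
168 cm² × 0.0001 = 0.0168 m²
P = F / A = 2228.56 N / 0.0168 m² = 132652 Pa
132652 Pa ÷ (100000 Pa/bar) = 1.32652 bar

1.33 bar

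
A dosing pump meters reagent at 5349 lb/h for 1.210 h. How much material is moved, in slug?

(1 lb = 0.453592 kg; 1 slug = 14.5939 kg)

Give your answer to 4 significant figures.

201.2 slug

5349 lb/h → 0.673962 kg/s
1.210 h → 4356 s
m = ṁ × t = 0.673962 × 4356 = 2935.78 kg
In slug: 2935.78 / 14.5939 = 201.165 slug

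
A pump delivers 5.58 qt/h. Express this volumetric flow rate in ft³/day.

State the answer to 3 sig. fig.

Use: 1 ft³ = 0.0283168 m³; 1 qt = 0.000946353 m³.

5.58 qt/h × 0.000946353 m³/qt ÷ 3600 s/h = 1.46685×10⁻⁶ m³/s
1.46685×10⁻⁶ m³/s ÷ 0.0283168 m³/ft³ × 86400 s/day = 4.47564 ft³/day

4.48 ft³/day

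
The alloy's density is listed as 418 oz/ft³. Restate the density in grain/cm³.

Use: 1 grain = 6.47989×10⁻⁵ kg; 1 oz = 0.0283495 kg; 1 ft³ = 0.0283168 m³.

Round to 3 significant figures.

418 oz/ft³ × 0.0283495 kg/oz ÷ 0.0283168 m³/ft³ = 418.483 kg/m³
418.483 kg/m³ ÷ 6.47989×10⁻⁵ kg/grain × 10⁻⁶ m³/cm³ = 6.45818 grain/cm³

6.46 grain/cm³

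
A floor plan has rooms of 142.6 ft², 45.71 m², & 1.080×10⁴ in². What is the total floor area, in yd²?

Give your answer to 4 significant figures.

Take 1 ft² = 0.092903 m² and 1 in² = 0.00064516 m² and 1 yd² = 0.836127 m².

78.85 yd²

142.6 ft² × 0.092903 = 13.248 m²
45.71 m² (already m²)
1.080×10⁴ in² × 0.00064516 = 6.96773 m²
Combined: 13.248 + 45.71 + 6.96773 = 65.9257 m²
In yd²: 65.9257 / 0.836127 = 78.8465 yd²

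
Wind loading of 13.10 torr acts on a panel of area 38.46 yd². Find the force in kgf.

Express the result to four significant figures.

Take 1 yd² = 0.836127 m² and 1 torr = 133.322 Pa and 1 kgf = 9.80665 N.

13.10 torr × 133.322 = 1746.52 Pa
38.46 yd² × 0.836127 = 32.1574 m²
F = P × A = 1746.52 Pa × 32.1574 m² = 56163.5 N
56163.5 N ÷ (9.80665 N/kgf) = 5727.08 kgf

5727 kgf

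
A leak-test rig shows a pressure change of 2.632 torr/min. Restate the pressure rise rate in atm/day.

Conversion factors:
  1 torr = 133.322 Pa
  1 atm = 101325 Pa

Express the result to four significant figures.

2.632 torr/min × 133.322 Pa/torr ÷ 60 s/min = 5.84839 Pa/s
5.84839 Pa/s ÷ 101325 Pa/atm × 86400 s/day = 4.98693 atm/day

4.987 atm/day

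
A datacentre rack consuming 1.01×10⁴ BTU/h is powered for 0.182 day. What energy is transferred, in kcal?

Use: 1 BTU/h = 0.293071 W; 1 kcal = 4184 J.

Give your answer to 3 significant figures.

1.01×10⁴ BTU/h × 0.293071 = 2960.02 W
0.182 day × 86400 = 15724.8 s
E = P × t = 2960.02 W × 15724.8 s = 4.65457×10⁷ J
4.65457×10⁷ J ÷ (4184 J/kcal) = 11124.7 kcal

1.11×10⁴ kcal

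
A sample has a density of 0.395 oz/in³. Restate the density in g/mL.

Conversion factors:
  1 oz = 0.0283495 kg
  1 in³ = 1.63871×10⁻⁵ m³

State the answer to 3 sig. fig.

0.683 g/mL

0.395 oz/in³ × 0.0283495 kg/oz ÷ 1.63871×10⁻⁵ m³/in³ = 683.346 kg/m³
683.346 kg/m³ ÷ 0.001 kg/g × 10⁻⁶ m³/mL = 0.683346 g/mL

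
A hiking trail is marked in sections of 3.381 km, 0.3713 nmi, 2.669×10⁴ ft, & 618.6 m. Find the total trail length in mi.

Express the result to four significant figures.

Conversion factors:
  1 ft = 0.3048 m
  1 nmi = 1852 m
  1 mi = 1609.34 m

7.967 mi

3.381 km × 1000 = 3381 m
0.3713 nmi × 1852 = 687.648 m
2.669×10⁴ ft × 0.3048 = 8135.11 m
618.6 m (already m)
Total: 3381 + 687.648 + 8135.11 + 618.6 = 12822.4 m
In mi: 12822.4 / 1609.34 = 7.96749 mi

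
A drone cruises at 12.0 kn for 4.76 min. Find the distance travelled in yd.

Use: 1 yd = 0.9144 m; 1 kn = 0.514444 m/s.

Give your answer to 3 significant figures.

1930 yd

12.0 kn × 0.514444 = 6.17333 m/s
4.76 min × 60 = 285.6 s
d = v × t = 6.17333 m/s × 285.6 s = 1763.1 m
1763.1 m ÷ (0.9144 m/yd) = 1928.15 yd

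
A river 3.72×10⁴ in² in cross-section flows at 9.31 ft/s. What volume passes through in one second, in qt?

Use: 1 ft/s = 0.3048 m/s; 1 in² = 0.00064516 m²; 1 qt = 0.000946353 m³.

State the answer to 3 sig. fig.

7.20×10⁴ qt

9.31 ft/s × 0.3048 → 2.83769 m/s
3.72×10⁴ in² × 0.00064516 → 24 m²
V = v × A × t = 2.83769 m/s × 24 m² × 1 s = 68.1046 m³
68.1046 m³ ÷ (0.000946353 m³/qt) = 71965.3 qt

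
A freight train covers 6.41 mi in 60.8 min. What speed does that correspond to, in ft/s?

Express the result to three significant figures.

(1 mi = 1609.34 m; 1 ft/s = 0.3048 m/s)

9.28 ft/s

6.41 mi × 1609.34 → 10315.9 m
60.8 min × 60 → 3648 s
v = d / t = 10315.9 m / 3648 s = 2.82782 m/s
2.82782 m/s ÷ (0.3048 m/s/ft/s) = 9.27762 ft/s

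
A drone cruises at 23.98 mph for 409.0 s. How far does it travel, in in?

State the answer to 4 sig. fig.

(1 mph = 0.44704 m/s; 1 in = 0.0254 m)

23.98 mph × 0.44704 = 10.72 m/s
d = v × t = 10.72 m/s × 409 s = 4384.48 m
4384.48 m ÷ (0.0254 m/in) = 172617 in

1.726×10⁵ in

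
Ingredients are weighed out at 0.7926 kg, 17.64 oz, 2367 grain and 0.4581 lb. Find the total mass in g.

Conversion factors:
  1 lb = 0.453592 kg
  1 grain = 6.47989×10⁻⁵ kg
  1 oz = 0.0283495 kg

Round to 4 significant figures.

0.7926 kg (already kg)
17.64 oz × 0.0283495 = 0.500085 kg
2367 grain × 6.47989×10⁻⁵ = 0.153379 kg
0.4581 lb × 0.453592 = 0.20779 kg
Combined: 0.7926 + 0.500085 + 0.153379 + 0.20779 = 1.65385 kg
In g: 1.65385 / 0.001 = 1653.85 g

1654 g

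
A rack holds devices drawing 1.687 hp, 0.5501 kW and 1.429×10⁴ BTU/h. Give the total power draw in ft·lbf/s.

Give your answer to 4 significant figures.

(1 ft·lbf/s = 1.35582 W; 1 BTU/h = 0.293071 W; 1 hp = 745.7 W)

1.687 hp × 745.7 = 1258 W
0.5501 kW × 1000 = 550.1 W
1.429×10⁴ BTU/h × 0.293071 = 4187.98 W
Total: 1258 + 550.1 + 4187.98 = 5996.08 W
In ft·lbf/s: 5996.08 / 1.35582 = 4422.47 ft·lbf/s

4422 ft·lbf/s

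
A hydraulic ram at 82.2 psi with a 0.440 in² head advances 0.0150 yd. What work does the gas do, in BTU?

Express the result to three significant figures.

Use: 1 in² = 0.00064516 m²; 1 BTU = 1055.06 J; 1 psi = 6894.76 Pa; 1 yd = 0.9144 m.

82.2 psi → 566749 Pa
0.440 in² → 2.8387×10⁻⁴ m²
F = P × A = 566749 × 2.8387×10⁻⁴ = 160.883 N
0.0150 yd → 0.013716 m
W = F × d = 160.883 × 0.013716 = 2.20667 J
In BTU: 2.20667 / 1055.06 = 0.00209151 BTU

0.00209 BTU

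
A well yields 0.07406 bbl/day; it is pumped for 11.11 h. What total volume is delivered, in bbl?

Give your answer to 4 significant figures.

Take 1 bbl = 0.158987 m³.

0.03428 bbl

0.07406 bbl/day → 1.3628×10⁻⁷ m³/s
11.11 h → 39996 s
V = Q × t = 1.3628×10⁻⁷ × 39996 = 0.00545065 m³
In bbl: 0.00545065 / 0.158987 = 0.0342836 bbl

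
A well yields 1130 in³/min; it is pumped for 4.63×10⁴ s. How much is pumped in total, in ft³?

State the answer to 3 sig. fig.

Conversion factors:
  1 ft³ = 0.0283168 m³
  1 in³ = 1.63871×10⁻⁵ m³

505 ft³

1130 in³/min → 3.08624×10⁻⁴ m³/s
V = Q × t = 3.08624×10⁻⁴ × 46300 = 14.2893 m³
In ft³: 14.2893 / 0.0283168 = 504.623 ft³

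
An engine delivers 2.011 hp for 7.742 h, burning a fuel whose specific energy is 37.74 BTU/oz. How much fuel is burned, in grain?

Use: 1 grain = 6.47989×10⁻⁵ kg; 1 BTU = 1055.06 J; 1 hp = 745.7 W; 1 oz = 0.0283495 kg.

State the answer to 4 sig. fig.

2.011 hp → 1499.6 W
7.742 h → 27871.2 s
E = P × t = 1499.6 × 27871.2 = 4.17957×10⁷ J
37.74 BTU/oz → 1.40454×10⁶ J/kg
m = E / e_s = 4.17957×10⁷ / 1.40454×10⁶ = 29.7576 kg
In grain: 29.7576 / 6.47989×10⁻⁵ = 459230 grain

4.592×10⁵ grain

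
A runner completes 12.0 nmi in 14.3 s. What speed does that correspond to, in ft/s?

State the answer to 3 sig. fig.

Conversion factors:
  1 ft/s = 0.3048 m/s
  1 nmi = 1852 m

12.0 nmi × 1852 = 22224 m
v = d / t = 22224 m / 14.3 s = 1554.13 m/s
1554.13 m/s ÷ (0.3048 m/s/ft/s) = 5098.85 ft/s

5100 ft/s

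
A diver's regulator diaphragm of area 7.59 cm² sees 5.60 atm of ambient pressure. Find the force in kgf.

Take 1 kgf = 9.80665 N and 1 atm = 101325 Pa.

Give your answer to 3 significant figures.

43.9 kgf

5.60 atm × 101325 → 567420 Pa
7.59 cm² × 0.0001 → 7.59×10⁻⁴ m²
F = P × A = 567420 Pa × 7.59×10⁻⁴ m² = 430.672 N
430.672 N ÷ (9.80665 N/kgf) = 43.9163 kgf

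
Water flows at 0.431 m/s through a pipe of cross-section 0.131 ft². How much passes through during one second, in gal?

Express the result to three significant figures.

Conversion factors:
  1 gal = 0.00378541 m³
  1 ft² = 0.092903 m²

0.131 ft² × 0.092903 → 0.0121703 m²
V = v × A × t = 0.431 m/s × 0.0121703 m² × 1 s = 0.0052454 m³
0.0052454 m³ ÷ (0.00378541 m³/gal) = 1.38569 gal

1.39 gal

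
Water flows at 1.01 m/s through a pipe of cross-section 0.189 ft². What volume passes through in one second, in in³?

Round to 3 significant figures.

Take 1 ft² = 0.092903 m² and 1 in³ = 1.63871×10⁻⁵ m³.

0.189 ft² × 0.092903 → 0.0175587 m²
V = v × A × t = 1.01 m/s × 0.0175587 m² × 1 s = 0.0177343 m³
0.0177343 m³ ÷ (1.63871×10⁻⁵ m³/in³) = 1082.21 in³

1080 in³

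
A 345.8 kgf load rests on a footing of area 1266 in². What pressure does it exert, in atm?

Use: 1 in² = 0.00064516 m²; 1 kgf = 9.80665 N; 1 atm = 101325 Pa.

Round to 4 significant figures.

0.04098 atm

345.8 kgf × 9.80665 = 3391.14 N
1266 in² × 0.00064516 = 0.816773 m²
P = F / A = 3391.14 N / 0.816773 m² = 4151.88 Pa
4151.88 Pa ÷ (101325 Pa/atm) = 0.0409759 atm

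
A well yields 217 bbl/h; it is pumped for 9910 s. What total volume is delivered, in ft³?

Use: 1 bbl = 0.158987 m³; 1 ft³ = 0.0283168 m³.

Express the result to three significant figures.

3350 ft³

217 bbl/h → 0.00958338 m³/s
V = Q × t = 0.00958338 × 9910 = 94.9713 m³
In ft³: 94.9713 / 0.0283168 = 3353.89 ft³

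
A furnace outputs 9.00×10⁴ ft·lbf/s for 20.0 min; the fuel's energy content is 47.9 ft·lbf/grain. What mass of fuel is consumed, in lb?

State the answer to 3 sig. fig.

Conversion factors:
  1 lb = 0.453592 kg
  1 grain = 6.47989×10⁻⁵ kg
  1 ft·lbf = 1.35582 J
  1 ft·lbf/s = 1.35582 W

322 lb

9.00×10⁴ ft·lbf/s → 122024 W
20.0 min → 1200 s
E = P × t = 122024 × 1200 = 1.46429×10⁸ J
47.9 ft·lbf/grain → 1.00224×10⁶ J/kg
m = E / e_s = 1.46429×10⁸ / 1.00224×10⁶ = 146.102 kg
In lb: 146.102 / 0.453592 = 322.1 lb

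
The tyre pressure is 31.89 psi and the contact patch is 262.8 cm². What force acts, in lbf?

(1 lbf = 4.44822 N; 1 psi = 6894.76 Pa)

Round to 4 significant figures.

1299 lbf

31.89 psi × 6894.76 → 219874 Pa
262.8 cm² × 0.0001 → 0.02628 m²
F = P × A = 219874 Pa × 0.02628 m² = 5778.29 N
5778.29 N ÷ (4.44822 N/lbf) = 1299.01 lbf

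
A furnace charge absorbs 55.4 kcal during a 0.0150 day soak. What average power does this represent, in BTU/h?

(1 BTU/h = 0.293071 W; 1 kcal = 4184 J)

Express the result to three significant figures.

55.4 kcal × 4184 = 231794 J
0.0150 day × 86400 = 1296 s
P = E / t = 231794 J / 1296 s = 178.853 W
178.853 W ÷ (0.293071 W/BTU/h) = 610.272 BTU/h

610 BTU/h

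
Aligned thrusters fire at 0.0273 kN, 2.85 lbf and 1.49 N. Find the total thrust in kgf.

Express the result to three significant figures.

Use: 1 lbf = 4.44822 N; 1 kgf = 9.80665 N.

0.0273 kN × 1000 = 27.3 N
2.85 lbf × 4.44822 = 12.6774 N
1.49 N (already N)
Total: 27.3 + 12.6774 + 1.49 = 41.4674 N
In kgf: 41.4674 / 9.80665 = 4.2285 kgf

4.23 kgf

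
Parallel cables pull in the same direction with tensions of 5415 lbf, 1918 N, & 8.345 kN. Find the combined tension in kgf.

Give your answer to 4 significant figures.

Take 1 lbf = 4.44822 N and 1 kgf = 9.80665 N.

5415 lbf × 4.44822 = 24087.1 N
1918 N (already N)
8.345 kN × 1000 = 8345 N
Combined: 24087.1 + 1918 + 8345 = 34350.1 N
In kgf: 34350.1 / 9.80665 = 3502.74 kgf

3503 kgf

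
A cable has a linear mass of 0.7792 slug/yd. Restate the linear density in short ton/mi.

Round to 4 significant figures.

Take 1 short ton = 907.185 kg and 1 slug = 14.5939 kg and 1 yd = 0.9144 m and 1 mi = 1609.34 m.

0.7792 slug/yd × 14.5939 kg/slug ÷ 0.9144 m/yd = 12.4361 kg/m
12.4361 kg/m ÷ 907.185 kg/short ton × 1609.34 m/mi = 22.0616 short ton/mi

22.06 short ton/mi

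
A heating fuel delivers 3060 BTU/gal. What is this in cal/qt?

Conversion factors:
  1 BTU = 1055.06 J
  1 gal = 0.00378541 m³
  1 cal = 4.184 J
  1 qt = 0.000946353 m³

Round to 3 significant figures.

3060 BTU/gal × 1055.06 J/BTU ÷ 0.00378541 m³/gal = 8.52876×10⁸ J/m³
8.52876×10⁸ J/m³ ÷ 4.184 J/cal × 0.000946353 m³/qt = 192907 cal/qt

1.93×10⁵ cal/qt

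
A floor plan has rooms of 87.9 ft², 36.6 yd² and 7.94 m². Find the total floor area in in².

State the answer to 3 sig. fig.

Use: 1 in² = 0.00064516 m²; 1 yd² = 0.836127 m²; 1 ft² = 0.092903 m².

87.9 ft² × 0.092903 = 8.16617 m²
36.6 yd² × 0.836127 = 30.6022 m²
7.94 m² (already m²)
Total: 8.16617 + 30.6022 + 7.94 = 46.7084 m²
In in²: 46.7084 / 0.00064516 = 72398.2 in²

7.24×10⁴ in²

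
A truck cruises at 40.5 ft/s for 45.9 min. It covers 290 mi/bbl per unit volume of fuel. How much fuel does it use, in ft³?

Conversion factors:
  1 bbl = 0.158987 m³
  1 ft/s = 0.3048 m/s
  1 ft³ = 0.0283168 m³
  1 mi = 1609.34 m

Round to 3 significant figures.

40.5 ft/s → 12.3444 m/s
45.9 min → 2754 s
d = v × t = 12.3444 × 2754 = 33996.5 m
290 mi/bbl → 2.93551×10⁶ m/m³
V = d / (distance per unit fuel) = 33996.5 / 2.93551×10⁶ = 0.0115811 m³
In ft³: 0.0115811 / 0.0283168 = 0.408983 ft³

0.409 ft³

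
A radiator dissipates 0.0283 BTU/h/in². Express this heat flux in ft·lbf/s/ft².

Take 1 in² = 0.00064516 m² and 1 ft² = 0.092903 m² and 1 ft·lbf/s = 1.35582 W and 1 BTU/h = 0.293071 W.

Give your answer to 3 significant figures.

0.0283 BTU/h/in² × 0.293071 W/BTU/h ÷ 0.00064516 m²/in² = 12.8556 W/m²
12.8556 W/m² ÷ 1.35582 W/ft·lbf/s × 0.092903 m²/ft² = 0.880887 ft·lbf/s/ft²

0.881 ft·lbf/s/ft²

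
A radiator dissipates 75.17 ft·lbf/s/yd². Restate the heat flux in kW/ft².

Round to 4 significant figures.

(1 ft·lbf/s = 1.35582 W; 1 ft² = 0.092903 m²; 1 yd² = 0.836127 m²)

75.17 ft·lbf/s/yd² × 1.35582 W/ft·lbf/s ÷ 0.836127 m²/yd² = 121.892 W/m²
121.892 W/m² ÷ 1000 W/kW × 0.092903 m²/ft² = 0.0113241 kW/ft²

0.01132 kW/ft²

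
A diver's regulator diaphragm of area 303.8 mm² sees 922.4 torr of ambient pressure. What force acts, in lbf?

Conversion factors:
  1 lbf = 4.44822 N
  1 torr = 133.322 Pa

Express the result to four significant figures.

922.4 torr × 133.322 → 122976 Pa
303.8 mm² × 10⁻⁶ → 3.038×10⁻⁴ m²
F = P × A = 122976 Pa × 3.038×10⁻⁴ m² = 37.3601 N
37.3601 N ÷ (4.44822 N/lbf) = 8.39889 lbf

8.399 lbf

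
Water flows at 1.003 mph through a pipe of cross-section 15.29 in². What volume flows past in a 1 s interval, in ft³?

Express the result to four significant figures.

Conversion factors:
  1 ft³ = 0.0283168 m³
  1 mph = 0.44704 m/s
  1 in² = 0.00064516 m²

1.003 mph × 0.44704 = 0.448381 m/s
15.29 in² × 0.00064516 = 0.0098645 m²
V = v × A × t = 0.448381 m/s × 0.0098645 m² × 1 s = 0.00442305 m³
0.00442305 m³ ÷ (0.0283168 m³/ft³) = 0.156199 ft³

0.1562 ft³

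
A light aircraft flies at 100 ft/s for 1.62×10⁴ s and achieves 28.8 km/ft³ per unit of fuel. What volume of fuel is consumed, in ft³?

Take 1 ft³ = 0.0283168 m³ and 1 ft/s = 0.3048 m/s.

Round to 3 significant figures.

17.1 ft³

100 ft/s → 30.48 m/s
d = v × t = 30.48 × 16200 = 493776 m
28.8 km/ft³ → 1.01706×10⁶ m/m³
V = d / (distance per unit fuel) = 493776 / 1.01706×10⁶ = 0.485493 m³
In ft³: 0.485493 / 0.0283168 = 17.1451 ft³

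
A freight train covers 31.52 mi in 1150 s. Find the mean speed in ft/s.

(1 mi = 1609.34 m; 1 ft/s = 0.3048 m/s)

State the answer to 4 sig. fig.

31.52 mi × 1609.34 → 50726.4 m
v = d / t = 50726.4 m / 1150 s = 44.1099 m/s
44.1099 m/s ÷ (0.3048 m/s/ft/s) = 144.718 ft/s

144.7 ft/s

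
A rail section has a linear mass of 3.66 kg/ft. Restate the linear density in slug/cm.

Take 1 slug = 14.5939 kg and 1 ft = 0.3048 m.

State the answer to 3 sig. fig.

3.66 kg/ft ÷ 0.3048 m/ft = 12.0079 kg/m
12.0079 kg/m ÷ 14.5939 kg/slug × 0.01 m/cm = 0.00822803 slug/cm

0.00823 slug/cm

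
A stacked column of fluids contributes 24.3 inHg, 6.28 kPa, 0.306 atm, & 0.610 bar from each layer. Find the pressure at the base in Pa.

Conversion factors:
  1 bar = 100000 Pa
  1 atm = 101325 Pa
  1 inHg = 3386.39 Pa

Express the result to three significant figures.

1.81×10⁵ Pa

24.3 inHg × 3386.39 → 82289.3 Pa
6.28 kPa × 1000 → 6280 Pa
0.306 atm × 101325 → 31005.4 Pa
0.610 bar × 100000 → 61000 Pa
Combined: 82289.3 + 6280 + 31005.4 + 61000 = 180575 Pa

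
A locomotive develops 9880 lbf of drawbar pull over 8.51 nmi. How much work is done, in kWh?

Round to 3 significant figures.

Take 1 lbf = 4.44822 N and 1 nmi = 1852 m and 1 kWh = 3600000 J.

9880 lbf × 4.44822 = 43948.4 N
8.51 nmi × 1852 = 15760.5 m
W = F × d = 43948.4 N × 15760.5 m = 6.92649×10⁸ J
6.92649×10⁸ J ÷ (3600000 J/kWh) = 192.402 kWh

192 kWh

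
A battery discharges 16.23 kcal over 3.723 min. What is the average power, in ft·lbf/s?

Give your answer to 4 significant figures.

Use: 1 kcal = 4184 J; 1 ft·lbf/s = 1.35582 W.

224.2 ft·lbf/s

16.23 kcal × 4184 = 67906.3 J
3.723 min × 60 = 223.38 s
P = E / t = 67906.3 J / 223.38 s = 303.995 W
303.995 W ÷ (1.35582 W/ft·lbf/s) = 224.215 ft·lbf/s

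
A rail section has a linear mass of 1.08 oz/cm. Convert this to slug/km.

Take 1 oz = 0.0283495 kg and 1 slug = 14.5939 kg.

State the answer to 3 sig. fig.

1.08 oz/cm × 0.0283495 kg/oz ÷ 0.01 m/cm = 3.06175 kg/m
3.06175 kg/m ÷ 14.5939 kg/slug × 1000 m/km = 209.797 slug/km

210 slug/km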